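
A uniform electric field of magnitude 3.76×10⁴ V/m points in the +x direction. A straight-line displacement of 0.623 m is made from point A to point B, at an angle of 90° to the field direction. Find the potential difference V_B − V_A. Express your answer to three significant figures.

0 V

Only the component of displacement along E changes the potential: ΔV = −E·d·cosθ.
ΔV = −(3.76×10⁴ V/m)(0.623 m)cos90° = 0 V.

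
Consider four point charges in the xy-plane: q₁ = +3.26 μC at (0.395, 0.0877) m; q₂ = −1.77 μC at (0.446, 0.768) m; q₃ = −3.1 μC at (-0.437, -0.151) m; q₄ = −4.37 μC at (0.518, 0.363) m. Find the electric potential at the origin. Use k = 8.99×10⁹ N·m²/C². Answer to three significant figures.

-6.79×10⁴ V

Electric potential is a scalar, so the contributions from each charge add algebraically: V = Σ kqᵢ/rᵢ.
Distances from the field point to each charge: r₁ = 0.405 m, r₂ = 0.888 m, r₃ = 0.462 m, r₄ = 0.633 m.
V = k[(3.26×10⁻⁶)/(0.405) + (-1.77×10⁻⁶)/(0.888) + (-3.10×10⁻⁶)/(0.462) + (-4.37×10⁻⁶)/(0.633)] = -6.79×10⁴ V.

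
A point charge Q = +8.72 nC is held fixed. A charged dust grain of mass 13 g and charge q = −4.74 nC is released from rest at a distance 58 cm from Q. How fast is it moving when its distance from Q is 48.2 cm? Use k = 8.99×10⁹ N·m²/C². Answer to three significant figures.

Only the electrostatic force acts, so mechanical energy is conserved: ½mv² = U₁ − U₂ = kQq(1/r₁ − 1/r₂).
U₁ − U₂ = (8.99×10⁹ N·m²/C²)(8.72×10⁻⁹ C)(-4.74×10⁻⁹ C)(1/0.580 − 1/0.482) = 1.30×10⁻⁷ J.
v = √(2·1.30×10⁻⁷/0.0130) = 4.48×10⁻³ m/s.

4.48×10⁻³ m/s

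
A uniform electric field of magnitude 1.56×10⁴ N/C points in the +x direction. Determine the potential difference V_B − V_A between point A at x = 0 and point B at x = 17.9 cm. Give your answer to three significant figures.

In a uniform field, potential decreases in the direction of E: V_B − V_A = −E·Δx.
V_B − V_A = −(1.56×10⁴ V/m)(0.179 m) = -2790 V.

-2790 V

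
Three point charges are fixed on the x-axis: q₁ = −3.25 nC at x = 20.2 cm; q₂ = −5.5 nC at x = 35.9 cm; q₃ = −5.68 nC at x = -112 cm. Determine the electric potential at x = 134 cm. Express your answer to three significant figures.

-96.8 V

The total potential is the scalar sum of each charge's contribution, V = Σ kqᵢ/rᵢ.
Distances from the field point to each charge: r₁ = 1.14 m, r₂ = 0.981 m, r₃ = 2.46 m.
V = k[(-3.25×10⁻⁹)/(1.14) + (-5.50×10⁻⁹)/(0.981) + (-5.68×10⁻⁹)/(2.46)] = -96.8 V.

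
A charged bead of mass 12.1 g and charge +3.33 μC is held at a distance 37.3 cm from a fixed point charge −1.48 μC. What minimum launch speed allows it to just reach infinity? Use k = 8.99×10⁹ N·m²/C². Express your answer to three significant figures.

4.43 m/s

To just escape, total mechanical energy must reach zero at infinity: ½mv²_min + U = 0, so ½mv²_min = −U = |kQq|/r.
|U| = |kQq|/r = (8.99×10⁹ N·m²/C²)(1.48×10⁻⁶)(3.33×10⁻⁶)/(0.373) = 0.119 J.
v_min = √(2|U|/m) = √(2·0.119/0.0121) = 4.43 m/s.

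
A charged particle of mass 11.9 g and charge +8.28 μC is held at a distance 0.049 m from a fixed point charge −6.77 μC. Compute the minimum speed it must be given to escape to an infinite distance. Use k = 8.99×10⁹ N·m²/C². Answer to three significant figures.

41.6 m/s

To just escape, total mechanical energy must reach zero at infinity: ½mv²_min + U = 0, so ½mv²_min = −U = |kQq|/r.
|U| = |kQq|/r = (8.99×10⁹ N·m²/C²)(6.77×10⁻⁶)(8.28×10⁻⁶)/(0.0490) = 10.3 J.
v_min = √(2|U|/m) = √(2·10.3/0.0119) = 41.6 m/s.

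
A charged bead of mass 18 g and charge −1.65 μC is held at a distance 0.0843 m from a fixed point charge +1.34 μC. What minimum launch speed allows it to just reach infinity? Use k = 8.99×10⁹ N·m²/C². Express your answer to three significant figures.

To just escape, total mechanical energy must reach zero at infinity: ½mv²_min + U = 0, so ½mv²_min = −U = |kQq|/r.
|U| = |kQq|/r = (8.99×10⁹ N·m²/C²)(1.34×10⁻⁶)(1.65×10⁻⁶)/(0.0843) = 0.236 J.
v_min = √(2|U|/m) = √(2·0.236/0.0180) = 5.12 m/s.

5.12 m/s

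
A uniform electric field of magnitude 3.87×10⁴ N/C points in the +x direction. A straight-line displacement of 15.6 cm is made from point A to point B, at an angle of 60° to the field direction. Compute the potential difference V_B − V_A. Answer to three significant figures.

-3020 V

Only the component of displacement along E changes the potential: ΔV = −E·d·cosθ.
ΔV = −(3.87×10⁴ V/m)(0.156 m)cos60° = -3020 V.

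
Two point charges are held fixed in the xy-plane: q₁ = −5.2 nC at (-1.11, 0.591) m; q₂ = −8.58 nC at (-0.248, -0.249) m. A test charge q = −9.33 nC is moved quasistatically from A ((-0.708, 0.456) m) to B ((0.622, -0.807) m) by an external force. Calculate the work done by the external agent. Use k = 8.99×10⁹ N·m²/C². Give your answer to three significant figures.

-9.91×10⁻⁷ J

For quasistatic motion the external work equals the change in potential energy: W_ext = qΔV = q(V_B − V_A).
At A: distances to the source charges are 0.424 m, 0.842 m; V_A = Σ kqᵢ/rᵢ = -202 V.
At B: distances to the source charges are 2.23 m, 1.03 m; V_B = Σ kqᵢ/rᵢ = -95.6 V.
ΔV = V_B − V_A = 106 V.
W_ext = qΔV = (-9.33×10⁻⁹ C)(106 V) = -9.91×10⁻⁷ J.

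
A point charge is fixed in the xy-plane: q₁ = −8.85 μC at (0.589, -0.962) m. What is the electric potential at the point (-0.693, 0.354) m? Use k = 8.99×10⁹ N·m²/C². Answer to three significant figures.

-4.33×10⁴ V

The total potential is the scalar sum of each charge's contribution, V = Σ kqᵢ/rᵢ.
Distances from the field point to each charge: r₁ = 1.84 m.
V = k[(-8.85×10⁻⁶)/(1.84)] = -4.33×10⁴ V.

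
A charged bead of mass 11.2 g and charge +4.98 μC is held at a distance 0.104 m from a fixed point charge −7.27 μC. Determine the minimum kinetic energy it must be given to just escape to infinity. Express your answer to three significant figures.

3.13 J

To just escape, total mechanical energy must reach zero at infinity: ½mv²_min + U = 0, so ½mv²_min = −U = |kQq|/r.
|U| = |kQq|/r = (8.99×10⁹ N·m²/C²)(7.27×10⁻⁶)(4.98×10⁻⁶)/(0.104) = 3.13 J.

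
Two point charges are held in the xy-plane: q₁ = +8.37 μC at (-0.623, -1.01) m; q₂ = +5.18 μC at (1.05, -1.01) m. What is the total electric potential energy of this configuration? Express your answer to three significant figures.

The assembly work is the sum of pairwise potential energies, U = Σ_{i<j} kqᵢqⱼ/rᵢⱼ.
Pair separations: r₁₂ = 1.67 m.
U = (0.233) = 0.233 J.

0.233 J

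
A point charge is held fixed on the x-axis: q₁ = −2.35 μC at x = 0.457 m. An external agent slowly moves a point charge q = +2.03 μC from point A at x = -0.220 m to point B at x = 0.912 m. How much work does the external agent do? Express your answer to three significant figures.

-0.0309 J

For quasistatic motion the external work equals the change in potential energy: W_ext = qΔV = q(V_B − V_A).
At A: distance to the source charge is 0.677 m; V_A = kq₁/r = -3.12×10⁴ V.
At B: distance to the source charge is 0.455 m; V_B = kq₁/r = -4.64×10⁴ V.
ΔV = V_B − V_A = -1.52×10⁴ V.
W_ext = qΔV = (2.03×10⁻⁶ C)(-1.52×10⁴ V) = -0.0309 J.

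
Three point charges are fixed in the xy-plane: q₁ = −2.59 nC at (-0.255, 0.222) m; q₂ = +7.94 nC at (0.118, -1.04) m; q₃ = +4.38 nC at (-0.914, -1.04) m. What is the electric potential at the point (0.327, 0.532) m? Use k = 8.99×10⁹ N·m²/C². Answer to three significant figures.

Electric potential is a scalar, so the contributions from each charge add algebraically: V = Σ kqᵢ/rᵢ.
Distances from the field point to each charge: r₁ = 0.659 m, r₂ = 1.59 m, r₃ = 2.00 m.
V = k[(-2.59×10⁻⁹)/(0.659) + (7.94×10⁻⁹)/(1.59) + (4.38×10⁻⁹)/(2.00)] = 29.4 V.

29.4 V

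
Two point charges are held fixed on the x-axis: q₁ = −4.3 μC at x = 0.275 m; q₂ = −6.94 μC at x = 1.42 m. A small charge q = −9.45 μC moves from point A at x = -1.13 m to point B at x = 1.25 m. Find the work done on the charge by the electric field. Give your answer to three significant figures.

The work done by the electric force is W_field = −ΔU = −q(V_B − V_A) = q(V_A − V_B).
At A: distances to the source charges are 1.40 m, 2.55 m; V_A = Σ kqᵢ/rᵢ = -5.20×10⁴ V.
At B: distances to the source charges are 0.975 m, 0.170 m; V_B = Σ kqᵢ/rᵢ = -4.07×10⁵ V.
ΔV = V_B − V_A = -3.55×10⁵ V.
W_field = −qΔV = −(-9.45×10⁻⁶ C)(-3.55×10⁵ V) = -3.35 J.

-3.35 J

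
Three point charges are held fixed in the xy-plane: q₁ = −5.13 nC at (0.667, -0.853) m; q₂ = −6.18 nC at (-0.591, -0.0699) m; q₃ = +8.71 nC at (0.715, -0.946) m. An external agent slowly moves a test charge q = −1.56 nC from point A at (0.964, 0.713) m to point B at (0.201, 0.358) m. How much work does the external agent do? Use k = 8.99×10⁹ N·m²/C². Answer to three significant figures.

4.25×10⁻⁸ J

For quasistatic motion the external work equals the change in potential energy: W_ext = qΔV = q(V_B − V_A).
At A: distances to the source charges are 1.59 m, 1.74 m, 1.68 m; V_A = Σ kqᵢ/rᵢ = -14.2 V.
At B: distances to the source charges are 1.30 m, 0.900 m, 1.40 m; V_B = Σ kqᵢ/rᵢ = -41.4 V.
ΔV = V_B − V_A = -27.2 V.
W_ext = qΔV = (-1.56×10⁻⁹ C)(-27.2 V) = 4.25×10⁻⁸ J.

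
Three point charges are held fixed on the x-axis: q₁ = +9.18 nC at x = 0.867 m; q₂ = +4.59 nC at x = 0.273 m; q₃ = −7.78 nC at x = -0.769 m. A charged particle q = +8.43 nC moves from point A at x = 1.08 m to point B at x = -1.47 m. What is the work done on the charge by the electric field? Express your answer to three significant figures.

3.72×10⁻⁶ J

The work done by the electric force is W_field = −ΔU = −q(V_B − V_A) = q(V_A − V_B).
At A: distances to the source charges are 0.213 m, 0.807 m, 1.85 m; V_A = Σ kqᵢ/rᵢ = 401 V.
At B: distances to the source charges are 2.34 m, 1.74 m, 0.701 m; V_B = Σ kqᵢ/rᵢ = -40.8 V.
ΔV = V_B − V_A = -442 V.
W_field = −qΔV = −(8.43×10⁻⁹ C)(-442 V) = 3.72×10⁻⁶ J.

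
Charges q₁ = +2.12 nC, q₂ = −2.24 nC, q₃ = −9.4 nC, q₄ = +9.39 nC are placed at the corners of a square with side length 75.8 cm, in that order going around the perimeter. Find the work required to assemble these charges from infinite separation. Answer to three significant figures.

-9.61×10⁻⁷ J

The work to assemble the configuration equals its total potential energy, U = Σ kqᵢqⱼ/rᵢⱼ over all pairs.
The four side pairs have separation 0.758 m and the two diagonal pairs 1.07 m.
Summing all 6 pair terms gives U = -9.61×10⁻⁷ J.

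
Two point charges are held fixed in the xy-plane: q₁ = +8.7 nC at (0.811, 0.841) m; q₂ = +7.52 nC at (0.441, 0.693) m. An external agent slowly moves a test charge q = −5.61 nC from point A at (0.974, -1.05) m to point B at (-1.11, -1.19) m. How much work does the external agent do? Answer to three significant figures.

1.27×10⁻⁷ J

For quasistatic motion the external work equals the change in potential energy: W_ext = qΔV = q(V_B − V_A).
At A: distances to the source charges are 1.90 m, 1.82 m; V_A = Σ kqᵢ/rᵢ = 78.3 V.
At B: distances to the source charges are 2.80 m, 2.44 m; V_B = Σ kqᵢ/rᵢ = 55.7 V.
ΔV = V_B − V_A = -22.6 V.
W_ext = qΔV = (-5.61×10⁻⁹ C)(-22.6 V) = 1.27×10⁻⁷ J.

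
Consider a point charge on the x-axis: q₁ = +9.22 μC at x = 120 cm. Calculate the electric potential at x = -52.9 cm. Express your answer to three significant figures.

The total potential is the scalar sum of each charge's contribution, V = Σ kqᵢ/rᵢ.
V = k[(9.22×10⁻⁶)/(1.73)] = 4.79×10⁴ V.

4.79×10⁴ V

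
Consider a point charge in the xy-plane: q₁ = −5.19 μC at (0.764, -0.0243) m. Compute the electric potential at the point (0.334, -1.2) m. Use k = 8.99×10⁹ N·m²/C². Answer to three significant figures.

-3.73×10⁴ V

Electric potential is a scalar, so the contributions from each charge add algebraically: V = Σ kqᵢ/rᵢ.
Distances from the field point to each charge: r₁ = 1.25 m.
V = k[(-5.19×10⁻⁶)/(1.25)] = -3.73×10⁴ V.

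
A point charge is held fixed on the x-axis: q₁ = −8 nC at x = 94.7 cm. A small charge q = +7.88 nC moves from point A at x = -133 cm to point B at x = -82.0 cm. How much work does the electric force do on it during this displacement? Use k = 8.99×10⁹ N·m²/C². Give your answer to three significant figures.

The work done by the electric force is W_field = −ΔU = −q(V_B − V_A) = q(V_A − V_B).
At A: distance to the source charge is 2.28 m; V_A = kq₁/r = -31.6 V.
At B: distance to the source charge is 1.77 m; V_B = kq₁/r = -40.7 V.
ΔV = V_B − V_A = -9.12 V.
W_field = −qΔV = −(7.88×10⁻⁹ C)(-9.12 V) = 7.18×10⁻⁸ J.

7.18×10⁻⁸ J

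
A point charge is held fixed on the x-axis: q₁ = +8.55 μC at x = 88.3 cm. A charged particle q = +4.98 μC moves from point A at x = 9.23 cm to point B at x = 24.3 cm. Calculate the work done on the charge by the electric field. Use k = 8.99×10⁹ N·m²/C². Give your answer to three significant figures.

-0.114 J

The work done by the electric force is W_field = −ΔU = −q(V_B − V_A) = q(V_A − V_B).
At A: distance to the source charge is 0.791 m; V_A = kq₁/r = 9.72×10⁴ V.
At B: distance to the source charge is 0.640 m; V_B = kq₁/r = 1.20×10⁵ V.
ΔV = V_B − V_A = 2.29×10⁴ V.
W_field = −qΔV = −(4.98×10⁻⁶ C)(2.29×10⁴ V) = -0.114 J.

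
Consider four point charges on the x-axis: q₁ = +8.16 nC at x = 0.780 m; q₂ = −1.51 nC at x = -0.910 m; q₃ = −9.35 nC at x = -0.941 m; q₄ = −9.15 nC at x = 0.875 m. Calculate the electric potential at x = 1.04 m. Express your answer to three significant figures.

Electric potential is a scalar, so the contributions from each charge add algebraically: V = Σ kqᵢ/rᵢ.
Distances from the field point to each charge: r₁ = 0.260 m, r₂ = 1.95 m, r₃ = 1.98 m, r₄ = 0.165 m.
V = k[(8.16×10⁻⁹)/(0.260) + (-1.51×10⁻⁹)/(1.95) + (-9.35×10⁻⁹)/(1.98) + (-9.15×10⁻⁹)/(0.165)] = -266 V.

-266 V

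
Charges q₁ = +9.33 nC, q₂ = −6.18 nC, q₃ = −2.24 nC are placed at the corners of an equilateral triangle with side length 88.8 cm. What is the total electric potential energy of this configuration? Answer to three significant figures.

-6.55×10⁻⁷ J

The assembly work is the sum of pairwise potential energies, U = Σ_{i<j} kqᵢqⱼ/rᵢⱼ.
All three pair separations equal the side length, 0.888 m.
U = (-5.84×10⁻⁷) + (-2.12×10⁻⁷) + (1.40×10⁻⁷) = -6.55×10⁻⁷ J.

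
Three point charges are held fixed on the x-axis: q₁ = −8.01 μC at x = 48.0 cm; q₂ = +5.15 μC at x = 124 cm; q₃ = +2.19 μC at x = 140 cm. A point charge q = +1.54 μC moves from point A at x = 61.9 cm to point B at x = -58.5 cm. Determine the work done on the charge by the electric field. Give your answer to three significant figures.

-0.594 J

The work done by the electric force is W_field = −ΔU = −q(V_B − V_A) = q(V_A − V_B).
At A: distances to the source charges are 0.139 m, 0.621 m, 0.781 m; V_A = Σ kqᵢ/rᵢ = -4.18×10⁵ V.
At B: distances to the source charges are 1.06 m, 1.82 m, 1.98 m; V_B = Σ kqᵢ/rᵢ = -3.23×10⁴ V.
ΔV = V_B − V_A = 3.86×10⁵ V.
W_field = −qΔV = −(1.54×10⁻⁶ C)(3.86×10⁵ V) = -0.594 J.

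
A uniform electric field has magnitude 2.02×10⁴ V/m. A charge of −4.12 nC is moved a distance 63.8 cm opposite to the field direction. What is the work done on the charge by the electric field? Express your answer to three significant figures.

The potential change for a displacement 63.8 cm opposite to the field direction is ΔV = +Ed = 1.29×10⁴ V.
W_field = −qΔV = 5.31×10⁻⁵ J.

5.31×10⁻⁵ J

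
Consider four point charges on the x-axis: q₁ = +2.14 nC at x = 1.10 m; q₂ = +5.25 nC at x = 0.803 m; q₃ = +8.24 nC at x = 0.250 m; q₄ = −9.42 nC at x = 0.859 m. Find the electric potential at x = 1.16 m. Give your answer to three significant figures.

The total potential is the scalar sum of each charge's contribution, V = Σ kqᵢ/rᵢ.
Distances from the field point to each charge: r₁ = 0.0600 m, r₂ = 0.357 m, r₃ = 0.910 m, r₄ = 0.301 m.
V = k[(2.14×10⁻⁹)/(0.0600) + (5.25×10⁻⁹)/(0.357) + (8.24×10⁻⁹)/(0.910) + (-9.42×10⁻⁹)/(0.301)] = 253 V.

253 V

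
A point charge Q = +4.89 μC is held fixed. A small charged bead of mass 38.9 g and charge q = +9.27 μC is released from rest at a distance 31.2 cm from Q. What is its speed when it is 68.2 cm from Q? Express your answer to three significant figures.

Only the electrostatic force acts, so mechanical energy is conserved: ½mv² = U₁ − U₂ = kQq(1/r₁ − 1/r₂).
U₁ − U₂ = (8.99×10⁹ N·m²/C²)(4.89×10⁻⁶ C)(9.27×10⁻⁶ C)(1/0.312 − 1/0.682) = 0.709 J.
v = √(2·0.709/0.0389) = 6.04 m/s.

6.04 m/s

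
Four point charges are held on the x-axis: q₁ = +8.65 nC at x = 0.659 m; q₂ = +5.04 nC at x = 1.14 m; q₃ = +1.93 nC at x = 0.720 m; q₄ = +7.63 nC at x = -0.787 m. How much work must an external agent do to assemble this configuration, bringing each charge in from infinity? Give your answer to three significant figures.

The assembly work is the sum of pairwise potential energies, U = Σ_{i<j} kqᵢqⱼ/rᵢⱼ.
Pair separations: r₁₂ = 0.481 m, r₁₃ = 0.0610 m, r₁₄ = 1.45 m, r₂₃ = 0.420 m, r₂₄ = 1.93 m, r₃₄ = 1.51 m.
Summing all 6 pair terms gives U = 4.16×10⁻⁶ J.

4.16×10⁻⁶ J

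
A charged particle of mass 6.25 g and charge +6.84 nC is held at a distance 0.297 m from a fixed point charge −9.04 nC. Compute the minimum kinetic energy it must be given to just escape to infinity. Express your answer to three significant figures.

1.87×10⁻⁶ J

To just escape, total mechanical energy must reach zero at infinity: ½mv²_min + U = 0, so ½mv²_min = −U = |kQq|/r.
|U| = |kQq|/r = (8.99×10⁹ N·m²/C²)(9.04×10⁻⁹)(6.84×10⁻⁹)/(0.297) = 1.87×10⁻⁶ J.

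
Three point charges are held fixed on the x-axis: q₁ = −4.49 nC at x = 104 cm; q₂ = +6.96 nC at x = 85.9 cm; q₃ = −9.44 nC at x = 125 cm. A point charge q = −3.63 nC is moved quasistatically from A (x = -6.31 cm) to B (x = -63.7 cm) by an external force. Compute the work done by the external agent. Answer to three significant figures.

-2.23×10⁻⁸ J

For quasistatic motion the external work equals the change in potential energy: W_ext = qΔV = q(V_B − V_A).
At A: distances to the source charges are 1.10 m, 0.922 m, 1.31 m; V_A = Σ kqᵢ/rᵢ = -33.4 V.
At B: distances to the source charges are 1.68 m, 1.50 m, 1.89 m; V_B = Σ kqᵢ/rᵢ = -27.2 V.
ΔV = V_B − V_A = 6.15 V.
W_ext = qΔV = (-3.63×10⁻⁹ C)(6.15 V) = -2.23×10⁻⁸ J.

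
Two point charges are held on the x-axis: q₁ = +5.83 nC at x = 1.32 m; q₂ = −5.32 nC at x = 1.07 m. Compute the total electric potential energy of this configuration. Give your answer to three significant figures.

The assembly work is the sum of pairwise potential energies, U = Σ_{i<j} kqᵢqⱼ/rᵢⱼ.
Pair separations: r₁₂ = 0.250 m.
U = (-1.12×10⁻⁶) = -1.12×10⁻⁶ J.

-1.12×10⁻⁶ J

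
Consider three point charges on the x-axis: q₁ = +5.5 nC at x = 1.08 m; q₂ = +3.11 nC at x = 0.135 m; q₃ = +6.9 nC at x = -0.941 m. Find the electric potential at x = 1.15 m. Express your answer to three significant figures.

The total potential is the scalar sum of each charge's contribution, V = Σ kqᵢ/rᵢ.
Distances from the field point to each charge: r₁ = 0.0700 m, r₂ = 1.01 m, r₃ = 2.09 m.
V = k[(5.50×10⁻⁹)/(0.0700) + (3.11×10⁻⁹)/(1.01) + (6.90×10⁻⁹)/(2.09)] = 764 V.

764 V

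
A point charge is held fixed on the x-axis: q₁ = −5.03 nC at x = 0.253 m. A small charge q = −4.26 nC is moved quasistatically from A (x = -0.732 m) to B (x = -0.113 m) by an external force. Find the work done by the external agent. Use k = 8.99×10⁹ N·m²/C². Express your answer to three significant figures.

3.31×10⁻⁷ J

For quasistatic motion the external work equals the change in potential energy: W_ext = qΔV = q(V_B − V_A).
At A: distance to the source charge is 0.985 m; V_A = kq₁/r = -45.9 V.
At B: distance to the source charge is 0.366 m; V_B = kq₁/r = -124 V.
ΔV = V_B − V_A = -77.6 V.
W_ext = qΔV = (-4.26×10⁻⁹ C)(-77.6 V) = 3.31×10⁻⁷ J.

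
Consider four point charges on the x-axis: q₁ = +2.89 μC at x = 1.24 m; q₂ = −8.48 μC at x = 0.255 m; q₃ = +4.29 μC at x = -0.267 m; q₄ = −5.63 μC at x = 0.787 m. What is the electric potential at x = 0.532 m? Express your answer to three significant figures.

-3.89×10⁵ V

The total potential is the scalar sum of each charge's contribution, V = Σ kqᵢ/rᵢ.
Distances from the field point to each charge: r₁ = 0.708 m, r₂ = 0.277 m, r₃ = 0.799 m, r₄ = 0.255 m.
V = k[(2.89×10⁻⁶)/(0.708) + (-8.48×10⁻⁶)/(0.277) + (4.29×10⁻⁶)/(0.799) + (-5.63×10⁻⁶)/(0.255)] = -3.89×10⁵ V.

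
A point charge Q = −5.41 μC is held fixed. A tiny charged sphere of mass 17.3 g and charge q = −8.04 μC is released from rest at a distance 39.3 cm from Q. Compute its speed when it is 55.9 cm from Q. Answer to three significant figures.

Only the electrostatic force acts, so mechanical energy is conserved: ½mv² = U₁ − U₂ = kQq(1/r₁ − 1/r₂).
U₁ − U₂ = (8.99×10⁹ N·m²/C²)(-5.41×10⁻⁶ C)(-8.04×10⁻⁶ C)(1/0.393 − 1/0.559) = 0.295 J.
v = √(2·0.295/0.0173) = 5.84 m/s.

5.84 m/s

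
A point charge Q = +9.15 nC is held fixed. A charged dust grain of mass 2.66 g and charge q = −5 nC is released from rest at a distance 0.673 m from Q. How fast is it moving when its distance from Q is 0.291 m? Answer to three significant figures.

0.0246 m/s

Only the electrostatic force acts, so mechanical energy is conserved: ½mv² = U₁ − U₂ = kQq(1/r₁ − 1/r₂).
U₁ − U₂ = (8.99×10⁹ N·m²/C²)(9.15×10⁻⁹ C)(-5.00×10⁻⁹ C)(1/0.673 − 1/0.291) = 8.02×10⁻⁷ J.
v = √(2·8.02×10⁻⁷/2.66×10⁻³) = 0.0246 m/s.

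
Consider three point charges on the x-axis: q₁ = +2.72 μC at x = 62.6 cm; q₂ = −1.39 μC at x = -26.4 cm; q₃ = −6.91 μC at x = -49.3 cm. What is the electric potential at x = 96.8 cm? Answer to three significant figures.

The total potential is the scalar sum of each charge's contribution, V = Σ kqᵢ/rᵢ.
Distances from the field point to each charge: r₁ = 0.342 m, r₂ = 1.23 m, r₃ = 1.46 m.
V = k[(2.72×10⁻⁶)/(0.342) + (-1.39×10⁻⁶)/(1.23) + (-6.91×10⁻⁶)/(1.46)] = 1.88×10⁴ V.

1.88×10⁴ V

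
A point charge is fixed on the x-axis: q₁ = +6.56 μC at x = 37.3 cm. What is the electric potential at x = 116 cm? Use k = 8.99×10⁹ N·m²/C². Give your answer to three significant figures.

Electric potential is a scalar, so the contributions from each charge add algebraically: V = Σ kqᵢ/rᵢ.
V = k[(6.56×10⁻⁶)/(0.787)] = 7.49×10⁴ V.

7.49×10⁴ V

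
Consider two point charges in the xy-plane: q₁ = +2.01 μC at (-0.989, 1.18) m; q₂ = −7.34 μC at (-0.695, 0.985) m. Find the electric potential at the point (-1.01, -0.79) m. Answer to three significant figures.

Electric potential is a scalar, so the contributions from each charge add algebraically: V = Σ kqᵢ/rᵢ.
Distances from the field point to each charge: r₁ = 1.97 m, r₂ = 1.80 m.
V = k[(2.01×10⁻⁶)/(1.97) + (-7.34×10⁻⁶)/(1.80)] = -2.74×10⁴ V.

-2.74×10⁴ V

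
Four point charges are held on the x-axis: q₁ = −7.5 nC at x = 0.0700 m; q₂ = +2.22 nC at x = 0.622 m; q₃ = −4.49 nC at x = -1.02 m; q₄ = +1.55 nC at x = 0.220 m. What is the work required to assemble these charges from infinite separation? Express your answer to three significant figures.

-7.18×10⁻⁷ J

The work to assemble the configuration equals its total potential energy, U = Σ kqᵢqⱼ/rᵢⱼ over all pairs.
Pair separations: r₁₂ = 0.552 m, r₁₃ = 1.09 m, r₁₄ = 0.150 m, r₂₃ = 1.64 m, r₂₄ = 0.402 m, r₃₄ = 1.24 m.
Summing all 6 pair terms gives U = -7.18×10⁻⁷ J.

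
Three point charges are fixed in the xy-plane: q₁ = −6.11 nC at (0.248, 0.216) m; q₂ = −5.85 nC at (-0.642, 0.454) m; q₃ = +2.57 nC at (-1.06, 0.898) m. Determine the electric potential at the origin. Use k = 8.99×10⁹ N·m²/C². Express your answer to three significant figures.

-217 V

Electric potential is a scalar, so the contributions from each charge add algebraically: V = Σ kqᵢ/rᵢ.
Distances from the field point to each charge: r₁ = 0.329 m, r₂ = 0.786 m, r₃ = 1.39 m.
V = k[(-6.11×10⁻⁹)/(0.329) + (-5.85×10⁻⁹)/(0.786) + (2.57×10⁻⁹)/(1.39)] = -217 V.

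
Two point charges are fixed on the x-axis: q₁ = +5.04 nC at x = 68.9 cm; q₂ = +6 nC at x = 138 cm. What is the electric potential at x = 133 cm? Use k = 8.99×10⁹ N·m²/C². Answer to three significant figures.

1150 V

Electric potential is a scalar, so the contributions from each charge add algebraically: V = Σ kqᵢ/rᵢ.
Distances from the field point to each charge: r₁ = 0.641 m, r₂ = 0.0500 m.
V = k[(5.04×10⁻⁹)/(0.641) + (6.00×10⁻⁹)/(0.0500)] = 1150 V.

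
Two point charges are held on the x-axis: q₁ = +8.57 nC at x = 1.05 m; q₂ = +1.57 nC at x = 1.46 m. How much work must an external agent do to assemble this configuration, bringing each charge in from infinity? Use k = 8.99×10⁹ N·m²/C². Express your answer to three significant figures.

2.95×10⁻⁷ J

The assembly work is the sum of pairwise potential energies, U = Σ_{i<j} kqᵢqⱼ/rᵢⱼ.
Pair separations: r₁₂ = 0.410 m.
U = (2.95×10⁻⁷) = 2.95×10⁻⁷ J.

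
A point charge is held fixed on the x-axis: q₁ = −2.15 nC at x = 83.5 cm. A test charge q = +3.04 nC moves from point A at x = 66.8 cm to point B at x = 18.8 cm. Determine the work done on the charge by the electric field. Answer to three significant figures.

-2.61×10⁻⁷ J

The work done by the electric force is W_field = −ΔU = −q(V_B − V_A) = q(V_A − V_B).
At A: distance to the source charge is 0.167 m; V_A = kq₁/r = -116 V.
At B: distance to the source charge is 0.647 m; V_B = kq₁/r = -29.9 V.
ΔV = V_B − V_A = 85.9 V.
W_field = −qΔV = −(3.04×10⁻⁹ C)(85.9 V) = -2.61×10⁻⁷ J.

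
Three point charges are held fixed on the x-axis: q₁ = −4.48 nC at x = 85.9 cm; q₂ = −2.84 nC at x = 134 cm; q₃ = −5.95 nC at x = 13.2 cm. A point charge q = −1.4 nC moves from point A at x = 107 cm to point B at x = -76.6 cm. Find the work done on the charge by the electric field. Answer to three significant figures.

3.44×10⁻⁷ J

The work done by the electric force is W_field = −ΔU = −q(V_B − V_A) = q(V_A − V_B).
At A: distances to the source charges are 0.211 m, 0.270 m, 0.938 m; V_A = Σ kqᵢ/rᵢ = -342 V.
At B: distances to the source charges are 1.62 m, 2.11 m, 0.898 m; V_B = Σ kqᵢ/rᵢ = -96.5 V.
ΔV = V_B − V_A = 246 V.
W_field = −qΔV = −(-1.40×10⁻⁹ C)(246 V) = 3.44×10⁻⁷ J.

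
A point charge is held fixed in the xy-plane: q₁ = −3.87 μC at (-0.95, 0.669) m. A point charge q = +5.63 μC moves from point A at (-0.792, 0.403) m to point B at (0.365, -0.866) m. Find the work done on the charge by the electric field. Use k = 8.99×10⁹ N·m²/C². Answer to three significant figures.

-0.536 J

The work done by the electric force is W_field = −ΔU = −q(V_B − V_A) = q(V_A − V_B).
At A: distance to the source charge is 0.309 m; V_A = kq₁/r = -1.12×10⁵ V.
At B: distance to the source charge is 2.02 m; V_B = kq₁/r = -1.72×10⁴ V.
ΔV = V_B − V_A = 9.52×10⁴ V.
W_field = −qΔV = −(5.63×10⁻⁶ C)(9.52×10⁴ V) = -0.536 J.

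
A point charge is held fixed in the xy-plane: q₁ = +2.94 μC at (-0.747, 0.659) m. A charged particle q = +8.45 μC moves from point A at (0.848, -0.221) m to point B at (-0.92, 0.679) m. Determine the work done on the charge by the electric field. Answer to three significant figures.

-1.16 J

The work done by the electric force is W_field = −ΔU = −q(V_B − V_A) = q(V_A − V_B).
At A: distance to the source charge is 1.82 m; V_A = kq₁/r = 1.45×10⁴ V.
At B: distance to the source charge is 0.174 m; V_B = kq₁/r = 1.52×10⁵ V.
ΔV = V_B − V_A = 1.37×10⁵ V.
W_field = −qΔV = −(8.45×10⁻⁶ C)(1.37×10⁵ V) = -1.16 J.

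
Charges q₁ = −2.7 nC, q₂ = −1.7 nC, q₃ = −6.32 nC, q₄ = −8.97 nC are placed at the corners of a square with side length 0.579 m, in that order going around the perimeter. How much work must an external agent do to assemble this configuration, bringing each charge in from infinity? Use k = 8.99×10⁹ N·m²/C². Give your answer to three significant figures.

1.85×10⁻⁶ J

The work to assemble the configuration equals its total potential energy, U = Σ kqᵢqⱼ/rᵢⱼ over all pairs.
The four side pairs have separation 0.579 m and the two diagonal pairs 0.819 m.
Summing all 6 pair terms gives U = 1.85×10⁻⁶ J.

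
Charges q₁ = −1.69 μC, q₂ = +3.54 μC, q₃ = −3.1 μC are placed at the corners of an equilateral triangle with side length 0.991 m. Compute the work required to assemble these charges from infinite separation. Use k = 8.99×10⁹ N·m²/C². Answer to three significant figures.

-0.106 J

The work to assemble the configuration equals its total potential energy, U = Σ kqᵢqⱼ/rᵢⱼ over all pairs.
All three pair separations equal the side length, 0.991 m.
U = (-0.0543) + (0.0475) + (-0.0996) = -0.106 J.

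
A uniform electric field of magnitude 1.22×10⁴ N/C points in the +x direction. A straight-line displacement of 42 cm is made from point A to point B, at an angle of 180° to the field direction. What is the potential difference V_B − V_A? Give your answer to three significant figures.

Only the component of displacement along E changes the potential: ΔV = −E·d·cosθ.
ΔV = −(1.22×10⁴ V/m)(0.420 m)cos180° = 5120 V.

5120 V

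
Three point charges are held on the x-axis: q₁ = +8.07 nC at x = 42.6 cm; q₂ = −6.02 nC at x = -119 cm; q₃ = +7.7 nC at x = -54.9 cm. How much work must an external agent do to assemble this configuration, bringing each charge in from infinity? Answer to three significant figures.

-3.47×10⁻⁷ J

The assembly work is the sum of pairwise potential energies, U = Σ_{i<j} kqᵢqⱼ/rᵢⱼ.
Pair separations: r₁₂ = 1.62 m, r₁₃ = 0.975 m, r₂₃ = 0.641 m.
U = (-2.70×10⁻⁷) + (5.73×10⁻⁷) + (-6.50×10⁻⁷) = -3.47×10⁻⁷ J.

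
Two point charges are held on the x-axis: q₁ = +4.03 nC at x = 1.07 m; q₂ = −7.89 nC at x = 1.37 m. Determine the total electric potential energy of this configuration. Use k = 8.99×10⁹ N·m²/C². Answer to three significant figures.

-9.53×10⁻⁷ J

The assembly work is the sum of pairwise potential energies, U = Σ_{i<j} kqᵢqⱼ/rᵢⱼ.
Pair separations: r₁₂ = 0.300 m.
U = (-9.53×10⁻⁷) = -9.53×10⁻⁷ J.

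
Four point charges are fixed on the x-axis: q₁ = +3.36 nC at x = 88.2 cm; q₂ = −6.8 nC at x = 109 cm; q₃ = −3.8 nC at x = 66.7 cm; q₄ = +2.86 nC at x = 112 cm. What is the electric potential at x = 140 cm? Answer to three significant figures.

-93.7 V

Electric potential is a scalar, so the contributions from each charge add algebraically: V = Σ kqᵢ/rᵢ.
Distances from the field point to each charge: r₁ = 0.518 m, r₂ = 0.310 m, r₃ = 0.733 m, r₄ = 0.280 m.
V = k[(3.36×10⁻⁹)/(0.518) + (-6.80×10⁻⁹)/(0.310) + (-3.80×10⁻⁹)/(0.733) + (2.86×10⁻⁹)/(0.280)] = -93.7 V.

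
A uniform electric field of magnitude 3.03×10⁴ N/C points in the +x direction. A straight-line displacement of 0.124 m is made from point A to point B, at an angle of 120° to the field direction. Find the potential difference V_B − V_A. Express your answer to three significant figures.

1880 V

Only the component of displacement along E changes the potential: ΔV = −E·d·cosθ.
ΔV = −(3.03×10⁴ V/m)(0.124 m)cos120° = 1880 V.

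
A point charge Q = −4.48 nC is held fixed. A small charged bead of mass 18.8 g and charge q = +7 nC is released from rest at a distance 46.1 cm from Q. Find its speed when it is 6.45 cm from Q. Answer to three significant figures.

Only the electrostatic force acts, so mechanical energy is conserved: ½mv² = U₁ − U₂ = kQq(1/r₁ − 1/r₂).
U₁ − U₂ = (8.99×10⁹ N·m²/C²)(-4.48×10⁻⁹ C)(7.00×10⁻⁹ C)(1/0.461 − 1/0.0645) = 3.76×10⁻⁶ J.
v = √(2·3.76×10⁻⁶/0.0188) = 0.0200 m/s.

0.0200 m/s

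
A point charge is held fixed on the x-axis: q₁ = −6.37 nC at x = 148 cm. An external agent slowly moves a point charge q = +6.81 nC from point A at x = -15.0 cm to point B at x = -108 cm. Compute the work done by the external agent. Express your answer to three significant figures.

8.69×10⁻⁸ J

For quasistatic motion the external work equals the change in potential energy: W_ext = qΔV = q(V_B − V_A).
At A: distance to the source charge is 1.63 m; V_A = kq₁/r = -35.1 V.
At B: distance to the source charge is 2.56 m; V_B = kq₁/r = -22.4 V.
ΔV = V_B − V_A = 12.8 V.
W_ext = qΔV = (6.81×10⁻⁹ C)(12.8 V) = 8.69×10⁻⁸ J.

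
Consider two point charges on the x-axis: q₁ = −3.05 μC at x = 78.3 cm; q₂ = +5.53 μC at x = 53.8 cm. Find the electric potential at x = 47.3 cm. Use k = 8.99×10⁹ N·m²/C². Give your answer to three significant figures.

Electric potential is a scalar, so the contributions from each charge add algebraically: V = Σ kqᵢ/rᵢ.
Distances from the field point to each charge: r₁ = 0.310 m, r₂ = 0.0650 m.
V = k[(-3.05×10⁻⁶)/(0.310) + (5.53×10⁻⁶)/(0.0650)] = 6.76×10⁵ V.

6.76×10⁵ V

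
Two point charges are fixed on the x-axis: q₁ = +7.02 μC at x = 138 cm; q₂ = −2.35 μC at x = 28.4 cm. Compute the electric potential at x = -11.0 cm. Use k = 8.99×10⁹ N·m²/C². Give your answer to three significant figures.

-1.13×10⁴ V

The total potential is the scalar sum of each charge's contribution, V = Σ kqᵢ/rᵢ.
Distances from the field point to each charge: r₁ = 1.49 m, r₂ = 0.394 m.
V = k[(7.02×10⁻⁶)/(1.49) + (-2.35×10⁻⁶)/(0.394)] = -1.13×10⁴ V.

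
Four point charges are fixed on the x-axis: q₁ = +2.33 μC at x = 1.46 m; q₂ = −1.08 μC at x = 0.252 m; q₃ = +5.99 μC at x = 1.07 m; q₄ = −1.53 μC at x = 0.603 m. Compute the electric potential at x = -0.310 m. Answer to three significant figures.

1.85×10⁴ V

Electric potential is a scalar, so the contributions from each charge add algebraically: V = Σ kqᵢ/rᵢ.
Distances from the field point to each charge: r₁ = 1.77 m, r₂ = 0.562 m, r₃ = 1.38 m, r₄ = 0.913 m.
V = k[(2.33×10⁻⁶)/(1.77) + (-1.08×10⁻⁶)/(0.562) + (5.99×10⁻⁶)/(1.38) + (-1.53×10⁻⁶)/(0.913)] = 1.85×10⁴ V.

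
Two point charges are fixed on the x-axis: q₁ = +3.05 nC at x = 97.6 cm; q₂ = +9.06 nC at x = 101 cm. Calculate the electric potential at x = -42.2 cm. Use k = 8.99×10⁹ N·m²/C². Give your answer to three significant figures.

The total potential is the scalar sum of each charge's contribution, V = Σ kqᵢ/rᵢ.
Distances from the field point to each charge: r₁ = 1.40 m, r₂ = 1.43 m.
V = k[(3.05×10⁻⁹)/(1.40) + (9.06×10⁻⁹)/(1.43)] = 76.5 V.

76.5 V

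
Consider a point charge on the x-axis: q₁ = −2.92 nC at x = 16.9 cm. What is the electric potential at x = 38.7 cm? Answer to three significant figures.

The total potential is the scalar sum of each charge's contribution, V = Σ kqᵢ/rᵢ.
V = k[(-2.92×10⁻⁹)/(0.218)] = -120 V.

-120 V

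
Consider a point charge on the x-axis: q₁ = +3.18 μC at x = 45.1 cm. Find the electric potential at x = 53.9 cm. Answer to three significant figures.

Electric potential is a scalar, so the contributions from each charge add algebraically: V = Σ kqᵢ/rᵢ.
V = k[(3.18×10⁻⁶)/(0.0880)] = 3.25×10⁵ V.

3.25×10⁵ V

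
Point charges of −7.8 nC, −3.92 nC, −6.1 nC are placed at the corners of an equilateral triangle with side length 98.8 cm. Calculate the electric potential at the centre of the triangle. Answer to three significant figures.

-281 V

Electric potential is a scalar, so the contributions from each charge add algebraically: V = Σ kqᵢ/rᵢ.
The distance from each vertex to the centroid is a/√3 = 0.570 m.
V = k[(-7.80×10⁻⁹)/(0.570) + (-3.92×10⁻⁹)/(0.570) + (-6.10×10⁻⁹)/(0.570)] = -281 V.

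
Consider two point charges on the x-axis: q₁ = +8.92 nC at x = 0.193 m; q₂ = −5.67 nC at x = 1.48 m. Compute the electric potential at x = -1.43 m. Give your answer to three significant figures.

31.9 V

Electric potential is a scalar, so the contributions from each charge add algebraically: V = Σ kqᵢ/rᵢ.
Distances from the field point to each charge: r₁ = 1.62 m, r₂ = 2.91 m.
V = k[(8.92×10⁻⁹)/(1.62) + (-5.67×10⁻⁹)/(2.91)] = 31.9 V.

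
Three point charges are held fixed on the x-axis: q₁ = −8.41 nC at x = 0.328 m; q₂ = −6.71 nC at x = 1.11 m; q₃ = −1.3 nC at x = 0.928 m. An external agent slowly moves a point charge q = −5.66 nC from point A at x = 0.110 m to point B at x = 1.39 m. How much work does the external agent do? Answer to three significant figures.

-6.20×10⁻⁷ J

For quasistatic motion the external work equals the change in potential energy: W_ext = qΔV = q(V_B − V_A).
At A: distances to the source charges are 0.218 m, 1.00 m, 0.818 m; V_A = Σ kqᵢ/rᵢ = -421 V.
At B: distances to the source charges are 1.06 m, 0.280 m, 0.462 m; V_B = Σ kqᵢ/rᵢ = -312 V.
ΔV = V_B − V_A = 109 V.
W_ext = qΔV = (-5.66×10⁻⁹ C)(109 V) = -6.20×10⁻⁷ J.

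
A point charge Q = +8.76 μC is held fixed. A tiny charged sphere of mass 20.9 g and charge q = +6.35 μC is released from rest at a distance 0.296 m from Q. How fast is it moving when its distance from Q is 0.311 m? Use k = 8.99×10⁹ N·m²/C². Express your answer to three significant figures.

Only the electrostatic force acts, so mechanical energy is conserved: ½mv² = U₁ − U₂ = kQq(1/r₁ − 1/r₂).
U₁ − U₂ = (8.99×10⁹ N·m²/C²)(8.76×10⁻⁶ C)(6.35×10⁻⁶ C)(1/0.296 − 1/0.311) = 0.0815 J.
v = √(2·0.0815/0.0209) = 2.79 m/s.

2.79 m/s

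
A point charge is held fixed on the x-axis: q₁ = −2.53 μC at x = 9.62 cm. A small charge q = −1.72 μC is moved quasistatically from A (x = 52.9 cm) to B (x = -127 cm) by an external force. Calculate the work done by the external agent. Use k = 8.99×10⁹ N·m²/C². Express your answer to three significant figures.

For quasistatic motion the external work equals the change in potential energy: W_ext = qΔV = q(V_B − V_A).
At A: distance to the source charge is 0.433 m; V_A = kq₁/r = -5.26×10⁴ V.
At B: distance to the source charge is 1.37 m; V_B = kq₁/r = -1.66×10⁴ V.
ΔV = V_B − V_A = 3.59×10⁴ V.
W_ext = qΔV = (-1.72×10⁻⁶ C)(3.59×10⁴ V) = -0.0618 J.

-0.0618 J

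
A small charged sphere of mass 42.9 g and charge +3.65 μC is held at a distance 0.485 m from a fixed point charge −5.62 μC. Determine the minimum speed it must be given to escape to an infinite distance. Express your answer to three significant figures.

To just escape, total mechanical energy must reach zero at infinity: ½mv²_min + U = 0, so ½mv²_min = −U = |kQq|/r.
|U| = |kQq|/r = (8.99×10⁹ N·m²/C²)(5.62×10⁻⁶)(3.65×10⁻⁶)/(0.485) = 0.380 J.
v_min = √(2|U|/m) = √(2·0.380/0.0429) = 4.21 m/s.

4.21 m/s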